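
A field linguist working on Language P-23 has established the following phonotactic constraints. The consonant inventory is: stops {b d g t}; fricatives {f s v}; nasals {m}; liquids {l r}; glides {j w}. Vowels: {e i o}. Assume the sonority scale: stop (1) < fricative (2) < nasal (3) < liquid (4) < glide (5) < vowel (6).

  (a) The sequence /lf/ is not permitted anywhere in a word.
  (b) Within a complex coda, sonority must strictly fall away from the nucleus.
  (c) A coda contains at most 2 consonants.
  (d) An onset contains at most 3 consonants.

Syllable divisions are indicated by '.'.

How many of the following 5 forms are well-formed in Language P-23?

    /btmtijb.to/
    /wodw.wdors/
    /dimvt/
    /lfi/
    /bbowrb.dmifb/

/btmtijb.to/ — violates constraint (d): syllable 1 onset /btmt/ has 4 consonants (> 3) → ill-formed
/wodw.wdors/ — violates constraint (b): syllable 1 coda /dw/: /d/ (stop, 1) → /w/ (glide, 5) does not fall → ill-formed
/dimvt/ — violates constraint (c): syllable 1 coda /mvt/ has 3 consonants (> 2) → ill-formed
/lfi/ — violates constraint (a): contains banned sequence /lf/ → ill-formed
/bbowrb.dmifb/ — violates constraint (c): syllable 1 coda /wrb/ has 3 consonants (> 2) → ill-formed
No form is well-formed → 0.

0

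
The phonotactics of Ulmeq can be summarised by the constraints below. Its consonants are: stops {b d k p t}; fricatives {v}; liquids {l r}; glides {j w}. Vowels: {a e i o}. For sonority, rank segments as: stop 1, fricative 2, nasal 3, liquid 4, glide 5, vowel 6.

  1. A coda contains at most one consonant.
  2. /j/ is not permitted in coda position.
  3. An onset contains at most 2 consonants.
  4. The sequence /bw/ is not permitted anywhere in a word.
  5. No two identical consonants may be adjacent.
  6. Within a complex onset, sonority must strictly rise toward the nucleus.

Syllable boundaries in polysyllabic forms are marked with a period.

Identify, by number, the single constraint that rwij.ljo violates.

rwij.ljo: syllable 1 coda contains /j/.
This is a violation of constraint 2: "/j/ is not permitted in coda position."
The remaining constraints (1, 3, 4, 5, 6) are satisfied.

2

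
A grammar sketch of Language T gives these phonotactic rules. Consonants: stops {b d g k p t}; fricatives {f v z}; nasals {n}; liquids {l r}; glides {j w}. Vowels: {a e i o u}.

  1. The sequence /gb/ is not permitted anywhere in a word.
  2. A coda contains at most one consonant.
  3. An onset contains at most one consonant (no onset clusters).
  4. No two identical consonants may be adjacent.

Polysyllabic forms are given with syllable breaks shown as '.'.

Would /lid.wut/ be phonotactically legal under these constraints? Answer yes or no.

yes

/lid.wut/ — σ1 onset /l/, coda /d/ ok; σ2 onset /w/, coda /t/ ok → phonotactically legal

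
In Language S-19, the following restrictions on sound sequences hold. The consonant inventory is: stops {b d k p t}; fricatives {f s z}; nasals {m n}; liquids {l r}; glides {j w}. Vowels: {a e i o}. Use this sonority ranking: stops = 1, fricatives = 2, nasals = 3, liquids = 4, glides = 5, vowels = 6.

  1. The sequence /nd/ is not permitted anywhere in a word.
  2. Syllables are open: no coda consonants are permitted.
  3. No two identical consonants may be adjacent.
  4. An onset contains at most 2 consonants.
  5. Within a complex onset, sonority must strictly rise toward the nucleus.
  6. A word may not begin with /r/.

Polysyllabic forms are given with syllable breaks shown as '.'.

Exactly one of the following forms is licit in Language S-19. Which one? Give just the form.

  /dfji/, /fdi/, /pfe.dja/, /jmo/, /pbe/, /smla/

/pfe.dja/

/dfji/ — violates constraint 4: syllable 1 onset /dfj/ has 3 consonants (> 2) → illicit
/fdi/ — violates constraint 5: syllable 1 onset /fd/: /f/ (fricative, 2) → /d/ (stop, 1) does not rise → illicit
/pfe.dja/ — σ1 onset /pf/ (1→2 rises), coda /∅/ ok; σ2 onset /dj/ (1→5 rises), coda /∅/ ok → licit
/jmo/ — violates constraint 5: syllable 1 onset /jm/: /j/ (glide, 5) → /m/ (nasal, 3) does not rise → illicit
/pbe/ — violates constraint 5: syllable 1 onset /pb/: /p/ (stop, 1) → /b/ (stop, 1) does not rise → illicit
/smla/ — violates constraint 4: syllable 1 onset /sml/ has 3 consonants (> 2) → illicit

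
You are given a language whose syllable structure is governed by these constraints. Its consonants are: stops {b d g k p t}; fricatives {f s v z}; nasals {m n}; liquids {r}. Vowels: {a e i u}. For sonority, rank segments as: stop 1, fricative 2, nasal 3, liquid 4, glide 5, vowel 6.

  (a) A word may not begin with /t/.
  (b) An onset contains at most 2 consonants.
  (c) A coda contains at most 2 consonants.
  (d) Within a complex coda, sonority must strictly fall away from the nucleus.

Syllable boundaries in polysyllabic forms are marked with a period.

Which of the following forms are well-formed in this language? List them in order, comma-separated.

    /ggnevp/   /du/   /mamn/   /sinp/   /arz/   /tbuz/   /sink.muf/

/du/, /sinp/, /arz/, /sink.muf/

/ggnevp/ — violates constraint (b): syllable 1 onset /ggn/ has 3 consonants (> 2) → ill-formed
/du/ — σ1 onset /d/, coda /∅/ ok → well-formed
/mamn/ — violates constraint (d): syllable 1 coda /mn/: /m/ (nasal, 3) → /n/ (nasal, 3) does not fall → ill-formed
/sinp/ — σ1 onset /s/, coda /np/ (3→1 falls) ok → well-formed
/arz/ — σ1 onset /∅/, coda /rz/ (4→2 falls) ok → well-formed
/tbuz/ — violates constraint (a): word begins with /t/ → ill-formed
/sink.muf/ — σ1 onset /s/, coda /nk/ (3→1 falls) ok; σ2 onset /m/, coda /f/ ok → well-formed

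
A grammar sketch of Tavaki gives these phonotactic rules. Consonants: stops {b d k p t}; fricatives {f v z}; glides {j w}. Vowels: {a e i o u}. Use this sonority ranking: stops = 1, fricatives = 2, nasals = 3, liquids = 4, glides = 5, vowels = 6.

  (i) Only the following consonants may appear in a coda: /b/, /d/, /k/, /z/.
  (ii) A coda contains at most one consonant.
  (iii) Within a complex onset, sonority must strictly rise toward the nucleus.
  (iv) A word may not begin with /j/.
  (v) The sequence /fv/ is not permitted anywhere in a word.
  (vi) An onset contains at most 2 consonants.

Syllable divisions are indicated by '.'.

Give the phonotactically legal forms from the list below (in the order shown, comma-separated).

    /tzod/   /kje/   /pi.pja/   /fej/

/tzod/, /kje/, /pi.pja/

/tzod/ — σ1 onset /tz/ (1→2 rises), coda /d/ ok → phonotactically legal
/kje/ — σ1 onset /kj/ (1→5 rises), coda /∅/ ok → phonotactically legal
/pi.pja/ — σ1 onset /p/, coda /∅/ ok; σ2 onset /pj/ (1→5 rises), coda /∅/ ok → phonotactically legal
/fej/ — violates constraint (i): syllable 1 coda contains /j/, which is not a licensed coda consonant → phonotactically illegal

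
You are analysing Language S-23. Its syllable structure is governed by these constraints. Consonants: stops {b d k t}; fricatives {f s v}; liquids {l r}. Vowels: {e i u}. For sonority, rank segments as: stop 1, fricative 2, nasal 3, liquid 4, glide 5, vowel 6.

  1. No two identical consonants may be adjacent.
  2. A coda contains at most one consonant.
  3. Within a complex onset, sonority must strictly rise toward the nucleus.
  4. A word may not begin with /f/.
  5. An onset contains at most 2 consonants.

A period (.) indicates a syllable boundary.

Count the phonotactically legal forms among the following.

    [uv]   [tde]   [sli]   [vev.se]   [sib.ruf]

[uv] — σ1 onset /∅/, coda /v/ ok → phonotactically legal
[tde] — violates constraint 3: syllable 1 onset /td/: /t/ (stop, 1) → /d/ (stop, 1) does not rise → phonotactically illegal
[sli] — σ1 onset /sl/ (2→4 rises), coda /∅/ ok → phonotactically legal
[vev.se] — σ1 onset /v/, coda /v/ ok; σ2 onset /s/, coda /∅/ ok → phonotactically legal
[sib.ruf] — σ1 onset /s/, coda /b/ ok; σ2 onset /r/, coda /f/ ok → phonotactically legal
Phonotactically legal: [uv], [sli], [vev.se], [sib.ruf] → 4.

4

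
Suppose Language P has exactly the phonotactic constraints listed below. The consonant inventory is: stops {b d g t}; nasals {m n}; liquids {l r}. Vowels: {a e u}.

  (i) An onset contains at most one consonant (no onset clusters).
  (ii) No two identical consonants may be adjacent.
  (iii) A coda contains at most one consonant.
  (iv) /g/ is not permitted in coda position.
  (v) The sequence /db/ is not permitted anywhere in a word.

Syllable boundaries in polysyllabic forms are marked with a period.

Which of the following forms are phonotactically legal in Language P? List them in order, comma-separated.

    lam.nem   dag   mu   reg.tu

lam.nem — σ1 onset /l/, coda /m/ ok; σ2 onset /n/, coda /m/ ok → phonotactically legal
dag — violates constraint (iv): syllable 1 coda contains /g/ → phonotactically illegal
mu — σ1 onset /m/, coda /∅/ ok → phonotactically legal
reg.tu — violates constraint (iv): syllable 1 coda contains /g/ → phonotactically illegal

lam.nem, mu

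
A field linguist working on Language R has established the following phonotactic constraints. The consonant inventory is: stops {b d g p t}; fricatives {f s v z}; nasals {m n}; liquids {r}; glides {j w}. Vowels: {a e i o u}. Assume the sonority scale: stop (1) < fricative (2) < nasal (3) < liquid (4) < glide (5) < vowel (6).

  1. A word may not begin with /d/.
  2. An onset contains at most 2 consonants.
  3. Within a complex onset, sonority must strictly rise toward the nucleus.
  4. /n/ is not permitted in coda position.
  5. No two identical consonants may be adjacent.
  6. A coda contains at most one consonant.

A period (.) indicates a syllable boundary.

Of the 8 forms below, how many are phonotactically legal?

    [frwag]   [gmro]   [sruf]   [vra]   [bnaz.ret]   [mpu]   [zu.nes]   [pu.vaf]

5

[frwag] — violates constraint 2: syllable 1 onset /frw/ has 3 consonants (> 2) → phonotactically illegal
[gmro] — violates constraint 2: syllable 1 onset /gmr/ has 3 consonants (> 2) → phonotactically illegal
[sruf] — σ1 onset /sr/ (2→4 rises), coda /f/ ok → phonotactically legal
[vra] — σ1 onset /vr/ (2→4 rises), coda /∅/ ok → phonotactically legal
[bnaz.ret] — σ1 onset /bn/ (1→3 rises), coda /z/ ok; σ2 onset /r/, coda /t/ ok → phonotactically legal
[mpu] — violates constraint 3: syllable 1 onset /mp/: /m/ (nasal, 3) → /p/ (stop, 1) does not rise → phonotactically illegal
[zu.nes] — σ1 onset /z/, coda /∅/ ok; σ2 onset /n/, coda /s/ ok → phonotactically legal
[pu.vaf] — σ1 onset /p/, coda /∅/ ok; σ2 onset /v/, coda /f/ ok → phonotactically legal
Phonotactically legal: [sruf], [vra], [bnaz.ret], [zu.nes], [pu.vaf] → 5.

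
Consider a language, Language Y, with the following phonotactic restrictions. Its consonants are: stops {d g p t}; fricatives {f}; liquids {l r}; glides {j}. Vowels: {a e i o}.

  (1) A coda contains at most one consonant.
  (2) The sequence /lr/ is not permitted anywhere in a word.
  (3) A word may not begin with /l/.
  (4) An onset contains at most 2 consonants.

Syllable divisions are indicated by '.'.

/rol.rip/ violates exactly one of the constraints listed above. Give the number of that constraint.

2

/rol.rip/: contains banned sequence /lr/.
This is a violation of constraint 2: "The sequence /lr/ is not permitted anywhere in a word."
The remaining constraints (1, 3, 4) are satisfied.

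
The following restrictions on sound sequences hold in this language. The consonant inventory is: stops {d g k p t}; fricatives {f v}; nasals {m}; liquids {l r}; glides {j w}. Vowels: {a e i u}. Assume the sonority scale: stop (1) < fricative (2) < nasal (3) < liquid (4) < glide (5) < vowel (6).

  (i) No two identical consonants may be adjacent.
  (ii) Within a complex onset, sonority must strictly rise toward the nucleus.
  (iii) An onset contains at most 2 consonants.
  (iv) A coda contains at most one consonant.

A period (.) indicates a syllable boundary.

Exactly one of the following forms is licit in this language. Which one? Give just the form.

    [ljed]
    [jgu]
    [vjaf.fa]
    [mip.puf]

[ljed]

[ljed] — σ1 onset /lj/ (4→5 rises), coda /d/ ok → licit
[jgu] — violates constraint (ii): syllable 1 onset /jg/: /j/ (glide, 5) → /g/ (stop, 1) does not rise → illicit
[vjaf.fa] — violates constraint (i): adjacent identical consonants /ff/ → illicit
[mip.puf] — violates constraint (i): adjacent identical consonants /pp/ → illicit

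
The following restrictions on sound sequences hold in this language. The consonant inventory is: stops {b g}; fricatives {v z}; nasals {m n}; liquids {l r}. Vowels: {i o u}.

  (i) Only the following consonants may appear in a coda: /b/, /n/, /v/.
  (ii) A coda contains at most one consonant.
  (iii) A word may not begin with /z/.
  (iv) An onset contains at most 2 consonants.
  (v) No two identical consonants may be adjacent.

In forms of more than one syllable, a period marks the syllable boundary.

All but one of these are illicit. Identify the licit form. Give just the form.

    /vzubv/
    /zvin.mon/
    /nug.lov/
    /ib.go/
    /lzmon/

/ib.go/

/vzubv/ — violates constraint (ii): syllable 1 coda /bv/ has 2 consonants (> 1) → illicit
/zvin.mon/ — violates constraint (iii): word begins with /z/ → illicit
/nug.lov/ — violates constraint (i): syllable 1 coda contains /g/, which is not a licensed coda consonant → illicit
/ib.go/ — σ1 onset /∅/, coda /b/ ok; σ2 onset /g/, coda /∅/ ok → licit
/lzmon/ — violates constraint (iv): syllable 1 onset /lzm/ has 3 consonants (> 2) → illicit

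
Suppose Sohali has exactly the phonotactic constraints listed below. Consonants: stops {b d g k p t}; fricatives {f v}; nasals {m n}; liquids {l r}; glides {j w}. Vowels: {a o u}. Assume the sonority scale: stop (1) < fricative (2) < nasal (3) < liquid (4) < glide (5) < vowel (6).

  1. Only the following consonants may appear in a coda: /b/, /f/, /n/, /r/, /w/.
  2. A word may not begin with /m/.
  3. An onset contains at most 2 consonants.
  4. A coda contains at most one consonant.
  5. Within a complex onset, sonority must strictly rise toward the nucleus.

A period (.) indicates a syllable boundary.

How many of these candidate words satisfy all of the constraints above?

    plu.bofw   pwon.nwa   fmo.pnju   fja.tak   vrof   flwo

plu.bofw — violates constraint 4: syllable 2 coda /fw/ has 2 consonants (> 1) → illicit
pwon.nwa — σ1 onset /pw/ (1→5 rises), coda /n/ ok; σ2 onset /nw/ (3→5 rises), coda /∅/ ok → licit
fmo.pnju — violates constraint 3: syllable 2 onset /pnj/ has 3 consonants (> 2) → illicit
fja.tak — violates constraint 1: syllable 2 coda contains /k/, which is not a licensed coda consonant → illicit
vrof — σ1 onset /vr/ (2→4 rises), coda /f/ ok → licit
flwo — violates constraint 3: syllable 1 onset /flw/ has 3 consonants (> 2) → illicit
Licit: pwon.nwa, vrof → 2.

2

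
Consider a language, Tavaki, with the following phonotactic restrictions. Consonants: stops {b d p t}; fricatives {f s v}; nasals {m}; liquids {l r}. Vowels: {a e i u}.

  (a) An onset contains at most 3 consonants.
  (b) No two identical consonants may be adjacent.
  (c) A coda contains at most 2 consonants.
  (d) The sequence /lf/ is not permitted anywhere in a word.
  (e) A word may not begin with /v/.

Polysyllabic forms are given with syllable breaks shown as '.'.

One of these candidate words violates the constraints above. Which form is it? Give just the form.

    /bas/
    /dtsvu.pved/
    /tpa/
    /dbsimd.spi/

/dtsvu.pved/

/bas/ — σ1 onset /b/, coda /s/ ok → licit
/dtsvu.pved/ — violates constraint (a): syllable 1 onset /dtsv/ has 4 consonants (> 3) → illicit
/tpa/ — σ1 onset /tp/ (2C), coda /∅/ ok → licit
/dbsimd.spi/ — σ1 onset /dbs/ (3C), coda /md/ (2C) ok; σ2 onset /sp/ (2C), coda /∅/ ok → licit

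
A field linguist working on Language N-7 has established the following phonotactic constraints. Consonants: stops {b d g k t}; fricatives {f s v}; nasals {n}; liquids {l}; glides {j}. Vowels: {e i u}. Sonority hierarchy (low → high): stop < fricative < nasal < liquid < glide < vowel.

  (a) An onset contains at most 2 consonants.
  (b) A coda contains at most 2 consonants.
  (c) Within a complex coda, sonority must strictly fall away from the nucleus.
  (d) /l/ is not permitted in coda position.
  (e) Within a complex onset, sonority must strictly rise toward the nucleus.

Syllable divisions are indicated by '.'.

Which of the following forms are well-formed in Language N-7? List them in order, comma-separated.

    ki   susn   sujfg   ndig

ki — σ1 onset /k/, coda /∅/ ok → well-formed
susn — violates constraint (c): syllable 1 coda /sn/: /s/ (fricative, 2) → /n/ (nasal, 3) does not fall → ill-formed
sujfg — violates constraint (b): syllable 1 coda /jfg/ has 3 consonants (> 2) → ill-formed
ndig — violates constraint (e): syllable 1 onset /nd/: /n/ (nasal, 3) → /d/ (stop, 1) does not rise → ill-formed

ki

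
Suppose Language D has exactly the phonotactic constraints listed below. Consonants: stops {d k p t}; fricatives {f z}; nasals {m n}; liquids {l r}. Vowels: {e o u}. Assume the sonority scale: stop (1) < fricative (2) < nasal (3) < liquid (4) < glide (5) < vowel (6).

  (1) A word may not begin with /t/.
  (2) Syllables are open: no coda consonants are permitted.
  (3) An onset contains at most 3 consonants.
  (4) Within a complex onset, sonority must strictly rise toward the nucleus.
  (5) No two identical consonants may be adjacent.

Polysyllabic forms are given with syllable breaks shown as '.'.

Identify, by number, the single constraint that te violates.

1

te: word begins with /t/.
This is a violation of constraint 1: "A word may not begin with /t/."
The remaining constraints (2, 3, 4, 5) are satisfied.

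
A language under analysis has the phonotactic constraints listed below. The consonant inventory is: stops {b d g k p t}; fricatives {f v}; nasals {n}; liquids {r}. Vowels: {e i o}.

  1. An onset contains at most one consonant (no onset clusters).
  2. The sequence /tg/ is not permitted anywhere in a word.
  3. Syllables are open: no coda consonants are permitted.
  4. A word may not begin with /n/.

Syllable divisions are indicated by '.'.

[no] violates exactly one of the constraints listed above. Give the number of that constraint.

4

[no]: word begins with /n/.
This is a violation of constraint 4: "A word may not begin with /n/."
The remaining constraints (1, 2, 3) are satisfied.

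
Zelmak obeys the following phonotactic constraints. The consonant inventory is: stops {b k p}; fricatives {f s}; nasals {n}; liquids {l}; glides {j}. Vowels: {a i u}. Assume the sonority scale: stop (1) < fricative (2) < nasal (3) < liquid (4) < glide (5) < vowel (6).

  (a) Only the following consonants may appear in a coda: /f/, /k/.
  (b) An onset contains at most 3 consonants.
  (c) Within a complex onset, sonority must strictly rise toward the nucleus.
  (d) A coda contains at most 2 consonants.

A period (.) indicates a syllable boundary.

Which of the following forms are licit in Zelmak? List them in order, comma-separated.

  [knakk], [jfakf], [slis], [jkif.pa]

[knakk]

[knakk] — σ1 onset /kn/ (1→3 rises), coda /kk/ (2C) ok → licit
[jfakf] — violates constraint (c): syllable 1 onset /jf/: /j/ (glide, 5) → /f/ (fricative, 2) does not rise → illicit
[slis] — violates constraint (a): syllable 1 coda contains /s/, which is not a licensed coda consonant → illicit
[jkif.pa] — violates constraint (c): syllable 1 onset /jk/: /j/ (glide, 5) → /k/ (stop, 1) does not rise → illicit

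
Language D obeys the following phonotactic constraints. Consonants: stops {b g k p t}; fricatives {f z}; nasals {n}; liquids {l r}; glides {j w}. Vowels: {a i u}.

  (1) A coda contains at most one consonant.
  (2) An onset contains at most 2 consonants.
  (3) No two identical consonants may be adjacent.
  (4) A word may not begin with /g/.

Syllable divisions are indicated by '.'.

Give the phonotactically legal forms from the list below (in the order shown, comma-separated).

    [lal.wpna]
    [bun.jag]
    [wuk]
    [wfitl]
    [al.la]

[bun.jag], [wuk]

[lal.wpna] — violates constraint 2: syllable 2 onset /wpn/ has 3 consonants (> 2) → phonotactically illegal
[bun.jag] — σ1 onset /b/, coda /n/ ok; σ2 onset /j/, coda /g/ ok → phonotactically legal
[wuk] — σ1 onset /w/, coda /k/ ok → phonotactically legal
[wfitl] — violates constraint 1: syllable 1 coda /tl/ has 2 consonants (> 1) → phonotactically illegal
[al.la] — violates constraint 3: adjacent identical consonants /ll/ → phonotactically illegal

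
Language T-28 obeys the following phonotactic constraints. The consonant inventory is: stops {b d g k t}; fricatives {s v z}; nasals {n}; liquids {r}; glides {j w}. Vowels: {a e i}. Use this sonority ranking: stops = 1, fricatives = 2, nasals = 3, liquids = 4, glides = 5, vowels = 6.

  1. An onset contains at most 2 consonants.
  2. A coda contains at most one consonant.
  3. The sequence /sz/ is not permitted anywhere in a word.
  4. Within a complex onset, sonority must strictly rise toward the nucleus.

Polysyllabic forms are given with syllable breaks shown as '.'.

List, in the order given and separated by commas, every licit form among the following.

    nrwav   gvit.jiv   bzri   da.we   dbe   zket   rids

gvit.jiv, da.we

nrwav — violates constraint 1: syllable 1 onset /nrw/ has 3 consonants (> 2) → illicit
gvit.jiv — σ1 onset /gv/ (1→2 rises), coda /t/ ok; σ2 onset /j/, coda /v/ ok → licit
bzri — violates constraint 1: syllable 1 onset /bzr/ has 3 consonants (> 2) → illicit
da.we — σ1 onset /d/, coda /∅/ ok; σ2 onset /w/, coda /∅/ ok → licit
dbe — violates constraint 4: syllable 1 onset /db/: /d/ (stop, 1) → /b/ (stop, 1) does not rise → illicit
zket — violates constraint 4: syllable 1 onset /zk/: /z/ (fricative, 2) → /k/ (stop, 1) does not rise → illicit
rids — violates constraint 2: syllable 1 coda /ds/ has 2 consonants (> 1) → illicit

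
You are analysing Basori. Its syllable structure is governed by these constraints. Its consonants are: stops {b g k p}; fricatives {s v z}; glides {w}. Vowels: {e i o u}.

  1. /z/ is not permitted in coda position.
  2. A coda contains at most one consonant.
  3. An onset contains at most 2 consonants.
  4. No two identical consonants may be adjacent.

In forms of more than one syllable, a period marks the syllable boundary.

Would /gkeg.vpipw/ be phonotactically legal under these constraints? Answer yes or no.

no

/gkeg.vpipw/ — violates constraint 2: syllable 2 coda /pw/ has 2 consonants (> 1) → phonotactically illegal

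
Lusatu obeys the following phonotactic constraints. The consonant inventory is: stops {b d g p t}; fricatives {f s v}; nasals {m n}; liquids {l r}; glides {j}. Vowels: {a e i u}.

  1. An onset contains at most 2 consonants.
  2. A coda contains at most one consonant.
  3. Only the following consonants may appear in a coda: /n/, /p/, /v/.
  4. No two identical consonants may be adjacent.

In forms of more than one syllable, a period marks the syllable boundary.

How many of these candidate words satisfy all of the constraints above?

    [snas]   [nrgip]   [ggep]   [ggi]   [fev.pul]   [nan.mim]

[snas] — violates constraint 3: syllable 1 coda contains /s/, which is not a licensed coda consonant → not permitted
[nrgip] — violates constraint 1: syllable 1 onset /nrg/ has 3 consonants (> 2) → not permitted
[ggep] — violates constraint 4: adjacent identical consonants /gg/ → not permitted
[ggi] — violates constraint 4: adjacent identical consonants /gg/ → not permitted
[fev.pul] — violates constraint 3: syllable 2 coda contains /l/, which is not a licensed coda consonant → not permitted
[nan.mim] — violates constraint 3: syllable 2 coda contains /m/, which is not a licensed coda consonant → not permitted
No form is permitted → 0.

0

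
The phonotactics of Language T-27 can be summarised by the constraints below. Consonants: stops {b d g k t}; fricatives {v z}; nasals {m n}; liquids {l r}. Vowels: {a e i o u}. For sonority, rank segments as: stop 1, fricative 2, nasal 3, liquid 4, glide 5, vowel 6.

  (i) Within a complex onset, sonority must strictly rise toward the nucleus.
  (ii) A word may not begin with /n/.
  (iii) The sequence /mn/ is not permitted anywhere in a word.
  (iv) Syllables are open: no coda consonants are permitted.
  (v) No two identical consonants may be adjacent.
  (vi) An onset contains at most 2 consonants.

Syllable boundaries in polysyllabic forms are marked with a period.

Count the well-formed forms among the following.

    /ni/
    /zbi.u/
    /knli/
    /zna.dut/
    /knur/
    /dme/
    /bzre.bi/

1

/ni/ — violates constraint (ii): word begins with /n/ → ill-formed
/zbi.u/ — violates constraint (i): syllable 1 onset /zb/: /z/ (fricative, 2) → /b/ (stop, 1) does not rise → ill-formed
/knli/ — violates constraint (vi): syllable 1 onset /knl/ has 3 consonants (> 2) → ill-formed
/zna.dut/ — violates constraint (iv): syllable 2 coda /t/ has 1 consonant (> 0) → ill-formed
/knur/ — violates constraint (iv): syllable 1 coda /r/ has 1 consonant (> 0) → ill-formed
/dme/ — σ1 onset /dm/ (1→3 rises), coda /∅/ ok → well-formed
/bzre.bi/ — violates constraint (vi): syllable 1 onset /bzr/ has 3 consonants (> 2) → ill-formed
Well-formed: /dme/ → 1.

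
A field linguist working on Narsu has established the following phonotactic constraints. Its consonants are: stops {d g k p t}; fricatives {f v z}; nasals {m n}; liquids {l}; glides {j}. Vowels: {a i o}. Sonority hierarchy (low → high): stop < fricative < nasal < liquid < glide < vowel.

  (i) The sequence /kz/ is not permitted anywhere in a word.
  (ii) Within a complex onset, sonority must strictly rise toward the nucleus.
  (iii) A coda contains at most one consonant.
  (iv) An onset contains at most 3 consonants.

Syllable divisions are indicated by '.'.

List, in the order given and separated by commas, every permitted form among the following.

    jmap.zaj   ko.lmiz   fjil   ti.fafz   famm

jmap.zaj — violates constraint (ii): syllable 1 onset /jm/: /j/ (glide, 5) → /m/ (nasal, 3) does not rise → not permitted
ko.lmiz — violates constraint (ii): syllable 2 onset /lm/: /l/ (liquid, 4) → /m/ (nasal, 3) does not rise → not permitted
fjil — σ1 onset /fj/ (2→5 rises), coda /l/ ok → permitted
ti.fafz — violates constraint (iii): syllable 2 coda /fz/ has 2 consonants (> 1) → not permitted
famm — violates constraint (iii): syllable 1 coda /mm/ has 2 consonants (> 1) → not permitted

fjil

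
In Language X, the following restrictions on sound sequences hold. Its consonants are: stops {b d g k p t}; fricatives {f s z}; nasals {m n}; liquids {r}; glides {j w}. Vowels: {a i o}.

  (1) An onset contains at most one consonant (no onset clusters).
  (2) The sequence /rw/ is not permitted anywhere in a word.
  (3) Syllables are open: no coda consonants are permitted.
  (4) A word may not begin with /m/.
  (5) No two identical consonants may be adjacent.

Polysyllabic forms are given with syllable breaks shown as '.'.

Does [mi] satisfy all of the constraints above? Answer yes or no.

no

[mi] — violates constraint 4: word begins with /m/ → illicit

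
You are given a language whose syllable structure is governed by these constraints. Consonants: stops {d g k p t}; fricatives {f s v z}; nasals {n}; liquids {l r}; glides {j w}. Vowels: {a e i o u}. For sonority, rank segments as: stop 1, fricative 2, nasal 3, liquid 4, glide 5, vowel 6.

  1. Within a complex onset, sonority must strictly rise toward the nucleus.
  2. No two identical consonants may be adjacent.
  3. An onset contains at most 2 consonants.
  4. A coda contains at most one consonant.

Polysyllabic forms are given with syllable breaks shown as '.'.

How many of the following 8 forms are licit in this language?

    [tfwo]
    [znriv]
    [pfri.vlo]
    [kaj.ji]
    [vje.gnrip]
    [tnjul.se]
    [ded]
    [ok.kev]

1

[tfwo] — violates constraint 3: syllable 1 onset /tfw/ has 3 consonants (> 2) → illicit
[znriv] — violates constraint 3: syllable 1 onset /znr/ has 3 consonants (> 2) → illicit
[pfri.vlo] — violates constraint 3: syllable 1 onset /pfr/ has 3 consonants (> 2) → illicit
[kaj.ji] — violates constraint 2: adjacent identical consonants /jj/ → illicit
[vje.gnrip] — violates constraint 3: syllable 2 onset /gnr/ has 3 consonants (> 2) → illicit
[tnjul.se] — violates constraint 3: syllable 1 onset /tnj/ has 3 consonants (> 2) → illicit
[ded] — σ1 onset /d/, coda /d/ ok → licit
[ok.kev] — violates constraint 2: adjacent identical consonants /kk/ → illicit
Licit: [ded] → 1.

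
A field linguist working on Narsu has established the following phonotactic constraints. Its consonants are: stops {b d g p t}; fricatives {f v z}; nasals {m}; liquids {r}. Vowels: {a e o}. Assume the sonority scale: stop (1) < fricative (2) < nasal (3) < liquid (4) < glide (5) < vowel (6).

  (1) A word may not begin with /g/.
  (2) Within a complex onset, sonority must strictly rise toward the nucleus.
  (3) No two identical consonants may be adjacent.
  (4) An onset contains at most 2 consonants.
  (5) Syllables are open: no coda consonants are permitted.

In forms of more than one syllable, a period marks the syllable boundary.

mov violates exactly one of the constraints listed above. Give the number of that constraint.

mov: syllable 1 coda /v/ has 1 consonant (> 0).
This is a violation of constraint 5: "Syllables are open: no coda consonants are permitted."
The remaining constraints (1, 2, 3, 4) are satisfied.

5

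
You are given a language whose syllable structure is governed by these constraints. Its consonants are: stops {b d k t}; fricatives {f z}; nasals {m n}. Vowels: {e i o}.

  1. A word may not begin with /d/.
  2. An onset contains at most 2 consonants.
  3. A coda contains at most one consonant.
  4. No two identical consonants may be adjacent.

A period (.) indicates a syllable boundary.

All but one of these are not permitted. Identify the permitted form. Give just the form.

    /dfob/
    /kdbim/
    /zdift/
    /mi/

/dfob/ — violates constraint 1: word begins with /d/ → not permitted
/kdbim/ — violates constraint 2: syllable 1 onset /kdb/ has 3 consonants (> 2) → not permitted
/zdift/ — violates constraint 3: syllable 1 coda /ft/ has 2 consonants (> 1) → not permitted
/mi/ — σ1 onset /m/, coda /∅/ ok → permitted

/mi/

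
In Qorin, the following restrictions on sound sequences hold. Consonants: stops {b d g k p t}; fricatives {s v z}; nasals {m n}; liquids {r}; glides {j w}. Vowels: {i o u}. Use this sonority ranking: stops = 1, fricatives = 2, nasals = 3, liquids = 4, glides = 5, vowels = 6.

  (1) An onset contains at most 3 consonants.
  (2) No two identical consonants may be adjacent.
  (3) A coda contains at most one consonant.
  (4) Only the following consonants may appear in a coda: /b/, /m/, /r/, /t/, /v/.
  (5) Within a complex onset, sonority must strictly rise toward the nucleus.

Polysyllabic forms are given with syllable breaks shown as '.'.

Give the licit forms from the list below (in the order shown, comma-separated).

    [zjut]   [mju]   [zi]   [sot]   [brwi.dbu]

[zjut], [mju], [zi], [sot]

[zjut] — σ1 onset /zj/ (2→5 rises), coda /t/ ok → licit
[mju] — σ1 onset /mj/ (3→5 rises), coda /∅/ ok → licit
[zi] — σ1 onset /z/, coda /∅/ ok → licit
[sot] — σ1 onset /s/, coda /t/ ok → licit
[brwi.dbu] — violates constraint 5: syllable 2 onset /db/: /d/ (stop, 1) → /b/ (stop, 1) does not rise → illicit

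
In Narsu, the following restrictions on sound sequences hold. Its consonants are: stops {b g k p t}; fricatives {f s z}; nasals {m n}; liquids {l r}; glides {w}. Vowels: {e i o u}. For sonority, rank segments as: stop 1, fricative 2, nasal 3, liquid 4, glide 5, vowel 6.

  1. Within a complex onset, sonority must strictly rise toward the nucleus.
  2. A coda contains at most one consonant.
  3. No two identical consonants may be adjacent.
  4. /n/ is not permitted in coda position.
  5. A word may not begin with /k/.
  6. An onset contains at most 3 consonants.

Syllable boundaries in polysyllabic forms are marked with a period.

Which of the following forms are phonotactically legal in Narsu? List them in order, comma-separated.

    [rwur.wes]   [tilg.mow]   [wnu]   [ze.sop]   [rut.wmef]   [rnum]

[rwur.wes], [ze.sop]

[rwur.wes] — σ1 onset /rw/ (4→5 rises), coda /r/ ok; σ2 onset /w/, coda /s/ ok → phonotactically legal
[tilg.mow] — violates constraint 2: syllable 1 coda /lg/ has 2 consonants (> 1) → phonotactically illegal
[wnu] — violates constraint 1: syllable 1 onset /wn/: /w/ (glide, 5) → /n/ (nasal, 3) does not rise → phonotactically illegal
[ze.sop] — σ1 onset /z/, coda /∅/ ok; σ2 onset /s/, coda /p/ ok → phonotactically legal
[rut.wmef] — violates constraint 1: syllable 2 onset /wm/: /w/ (glide, 5) → /m/ (nasal, 3) does not rise → phonotactically illegal
[rnum] — violates constraint 1: syllable 1 onset /rn/: /r/ (liquid, 4) → /n/ (nasal, 3) does not rise → phonotactically illegal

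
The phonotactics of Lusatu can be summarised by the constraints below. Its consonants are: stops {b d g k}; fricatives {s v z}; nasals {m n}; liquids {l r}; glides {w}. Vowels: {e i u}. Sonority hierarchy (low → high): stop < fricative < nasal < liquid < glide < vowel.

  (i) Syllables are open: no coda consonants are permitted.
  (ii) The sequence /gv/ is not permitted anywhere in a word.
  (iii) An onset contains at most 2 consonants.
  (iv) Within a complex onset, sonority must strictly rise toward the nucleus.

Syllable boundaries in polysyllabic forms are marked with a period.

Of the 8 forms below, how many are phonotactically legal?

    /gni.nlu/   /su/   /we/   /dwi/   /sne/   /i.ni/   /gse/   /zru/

8

/gni.nlu/ — σ1 onset /gn/ (1→3 rises), coda /∅/ ok; σ2 onset /nl/ (3→4 rises), coda /∅/ ok → phonotactically legal
/su/ — σ1 onset /s/, coda /∅/ ok → phonotactically legal
/we/ — σ1 onset /w/, coda /∅/ ok → phonotactically legal
/dwi/ — σ1 onset /dw/ (1→5 rises), coda /∅/ ok → phonotactically legal
/sne/ — σ1 onset /sn/ (2→3 rises), coda /∅/ ok → phonotactically legal
/i.ni/ — σ1 onset /∅/, coda /∅/ ok; σ2 onset /n/, coda /∅/ ok → phonotactically legal
/gse/ — σ1 onset /gs/ (1→2 rises), coda /∅/ ok → phonotactically legal
/zru/ — σ1 onset /zr/ (2→4 rises), coda /∅/ ok → phonotactically legal
Phonotactically legal: /gni.nlu/, /su/, /we/, /dwi/, /sne/, /i.ni/, /gse/, /zru/ → 8.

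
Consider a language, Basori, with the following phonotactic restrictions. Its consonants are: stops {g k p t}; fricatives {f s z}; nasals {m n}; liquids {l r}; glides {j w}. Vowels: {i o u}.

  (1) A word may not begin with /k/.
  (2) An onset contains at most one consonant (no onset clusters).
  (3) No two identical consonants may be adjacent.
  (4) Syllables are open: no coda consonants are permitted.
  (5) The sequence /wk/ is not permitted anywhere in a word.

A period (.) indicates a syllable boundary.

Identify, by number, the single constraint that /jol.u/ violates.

4

/jol.u/: syllable 1 coda /l/ has 1 consonant (> 0).
This is a violation of constraint 4: "Syllables are open: no coda consonants are permitted."
The remaining constraints (1, 2, 3, 5) are satisfied.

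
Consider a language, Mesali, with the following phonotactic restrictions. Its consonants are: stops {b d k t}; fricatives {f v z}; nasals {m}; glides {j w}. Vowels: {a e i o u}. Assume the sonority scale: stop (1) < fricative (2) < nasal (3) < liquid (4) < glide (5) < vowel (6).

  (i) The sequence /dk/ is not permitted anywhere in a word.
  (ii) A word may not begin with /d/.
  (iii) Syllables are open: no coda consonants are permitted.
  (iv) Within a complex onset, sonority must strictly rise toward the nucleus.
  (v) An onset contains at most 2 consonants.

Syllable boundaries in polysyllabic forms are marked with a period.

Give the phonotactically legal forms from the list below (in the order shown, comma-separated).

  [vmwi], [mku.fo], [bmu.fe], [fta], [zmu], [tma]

[vmwi] — violates constraint (v): syllable 1 onset /vmw/ has 3 consonants (> 2) → phonotactically illegal
[mku.fo] — violates constraint (iv): syllable 1 onset /mk/: /m/ (nasal, 3) → /k/ (stop, 1) does not rise → phonotactically illegal
[bmu.fe] — σ1 onset /bm/ (1→3 rises), coda /∅/ ok; σ2 onset /f/, coda /∅/ ok → phonotactically legal
[fta] — violates constraint (iv): syllable 1 onset /ft/: /f/ (fricative, 2) → /t/ (stop, 1) does not rise → phonotactically illegal
[zmu] — σ1 onset /zm/ (2→3 rises), coda /∅/ ok → phonotactically legal
[tma] — σ1 onset /tm/ (1→3 rises), coda /∅/ ok → phonotactically legal

[bmu.fe], [zmu], [tma]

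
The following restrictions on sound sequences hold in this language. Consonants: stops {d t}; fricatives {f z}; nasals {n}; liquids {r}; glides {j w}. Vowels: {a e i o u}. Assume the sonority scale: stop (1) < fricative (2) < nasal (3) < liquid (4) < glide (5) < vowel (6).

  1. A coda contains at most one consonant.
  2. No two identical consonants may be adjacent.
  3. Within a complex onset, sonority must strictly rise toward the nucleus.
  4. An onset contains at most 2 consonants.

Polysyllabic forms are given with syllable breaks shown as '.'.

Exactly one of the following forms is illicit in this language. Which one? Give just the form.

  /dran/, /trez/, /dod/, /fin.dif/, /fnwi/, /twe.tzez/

/fnwi/

/dran/ — σ1 onset /dr/ (1→4 rises), coda /n/ ok → licit
/trez/ — σ1 onset /tr/ (1→4 rises), coda /z/ ok → licit
/dod/ — σ1 onset /d/, coda /d/ ok → licit
/fin.dif/ — σ1 onset /f/, coda /n/ ok; σ2 onset /d/, coda /f/ ok → licit
/fnwi/ — violates constraint 4: syllable 1 onset /fnw/ has 3 consonants (> 2) → illicit
/twe.tzez/ — σ1 onset /tw/ (1→5 rises), coda /∅/ ok; σ2 onset /tz/ (1→2 rises), coda /z/ ok → licit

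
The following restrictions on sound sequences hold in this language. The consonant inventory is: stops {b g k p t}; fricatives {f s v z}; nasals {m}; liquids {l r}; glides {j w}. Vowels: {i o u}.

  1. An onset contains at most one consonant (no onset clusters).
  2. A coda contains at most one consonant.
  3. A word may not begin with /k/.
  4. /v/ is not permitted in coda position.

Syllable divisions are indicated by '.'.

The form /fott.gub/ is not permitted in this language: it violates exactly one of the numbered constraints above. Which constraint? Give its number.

2

/fott.gub/: syllable 1 coda /tt/ has 2 consonants (> 1).
This is a violation of constraint 2: "A coda contains at most one consonant."
The remaining constraints (1, 3, 4) are satisfied.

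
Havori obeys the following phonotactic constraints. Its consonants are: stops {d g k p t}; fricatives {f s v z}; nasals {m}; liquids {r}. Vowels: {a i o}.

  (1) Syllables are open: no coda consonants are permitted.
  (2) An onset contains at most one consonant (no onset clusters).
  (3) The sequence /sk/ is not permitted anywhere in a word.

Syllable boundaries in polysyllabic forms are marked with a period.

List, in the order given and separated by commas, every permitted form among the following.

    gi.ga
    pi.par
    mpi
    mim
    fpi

gi.ga — σ1 onset /g/, coda /∅/ ok; σ2 onset /g/, coda /∅/ ok → permitted
pi.par — violates constraint 1: syllable 2 coda /r/ has 1 consonant (> 0) → not permitted
mpi — violates constraint 2: syllable 1 onset /mp/ has 2 consonants (> 1) → not permitted
mim — violates constraint 1: syllable 1 coda /m/ has 1 consonant (> 0) → not permitted
fpi — violates constraint 2: syllable 1 onset /fp/ has 2 consonants (> 1) → not permitted

gi.ga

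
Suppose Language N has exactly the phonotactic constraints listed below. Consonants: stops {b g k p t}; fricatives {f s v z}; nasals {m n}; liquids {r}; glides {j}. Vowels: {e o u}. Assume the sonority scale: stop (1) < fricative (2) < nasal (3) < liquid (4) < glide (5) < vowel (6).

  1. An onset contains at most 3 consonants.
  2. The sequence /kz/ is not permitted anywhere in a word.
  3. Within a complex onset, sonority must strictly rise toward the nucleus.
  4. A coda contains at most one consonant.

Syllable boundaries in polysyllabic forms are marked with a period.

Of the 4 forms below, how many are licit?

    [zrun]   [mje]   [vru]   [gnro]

[zrun] — σ1 onset /zr/ (2→4 rises), coda /n/ ok → licit
[mje] — σ1 onset /mj/ (3→5 rises), coda /∅/ ok → licit
[vru] — σ1 onset /vr/ (2→4 rises), coda /∅/ ok → licit
[gnro] — σ1 onset /gnr/ (1→3→4 rises), coda /∅/ ok → licit
Licit: [zrun], [mje], [vru], [gnro] → 4.

4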